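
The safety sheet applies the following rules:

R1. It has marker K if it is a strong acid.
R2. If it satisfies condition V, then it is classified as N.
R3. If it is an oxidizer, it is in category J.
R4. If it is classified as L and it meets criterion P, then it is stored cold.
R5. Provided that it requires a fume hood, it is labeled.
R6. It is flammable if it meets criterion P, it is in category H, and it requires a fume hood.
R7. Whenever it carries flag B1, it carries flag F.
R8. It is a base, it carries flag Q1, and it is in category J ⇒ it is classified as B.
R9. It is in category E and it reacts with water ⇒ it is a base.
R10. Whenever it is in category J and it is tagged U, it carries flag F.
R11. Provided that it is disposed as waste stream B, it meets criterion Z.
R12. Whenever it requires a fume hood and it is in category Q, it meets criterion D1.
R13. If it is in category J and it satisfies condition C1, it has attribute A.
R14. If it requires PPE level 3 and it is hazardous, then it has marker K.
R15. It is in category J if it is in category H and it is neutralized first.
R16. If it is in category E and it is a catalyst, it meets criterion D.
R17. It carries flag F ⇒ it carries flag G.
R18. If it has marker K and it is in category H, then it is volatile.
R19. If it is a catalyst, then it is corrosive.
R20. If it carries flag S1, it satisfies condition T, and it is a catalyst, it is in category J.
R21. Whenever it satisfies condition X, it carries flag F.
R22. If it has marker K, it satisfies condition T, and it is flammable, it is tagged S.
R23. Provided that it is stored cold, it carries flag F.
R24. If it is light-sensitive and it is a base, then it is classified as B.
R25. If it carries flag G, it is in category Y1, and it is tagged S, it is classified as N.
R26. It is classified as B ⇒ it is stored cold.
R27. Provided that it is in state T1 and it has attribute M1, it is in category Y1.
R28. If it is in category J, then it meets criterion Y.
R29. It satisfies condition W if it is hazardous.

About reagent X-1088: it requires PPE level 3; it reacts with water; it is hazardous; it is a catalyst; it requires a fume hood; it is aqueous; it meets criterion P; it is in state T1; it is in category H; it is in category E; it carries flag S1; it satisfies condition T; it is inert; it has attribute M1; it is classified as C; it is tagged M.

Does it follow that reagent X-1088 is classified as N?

No

Forward chaining from the given facts derives: is labeled, is flammable, is a base, has marker K, meets criterion D, is volatile, is corrosive, is in category J, is tagged S, is in category Y1, meets criterion Y, satisfies condition W.
Rules concluding "it is classified as N": R2 needs "it satisfies condition V"; R25 needs "it carries flag G" — none of these are established.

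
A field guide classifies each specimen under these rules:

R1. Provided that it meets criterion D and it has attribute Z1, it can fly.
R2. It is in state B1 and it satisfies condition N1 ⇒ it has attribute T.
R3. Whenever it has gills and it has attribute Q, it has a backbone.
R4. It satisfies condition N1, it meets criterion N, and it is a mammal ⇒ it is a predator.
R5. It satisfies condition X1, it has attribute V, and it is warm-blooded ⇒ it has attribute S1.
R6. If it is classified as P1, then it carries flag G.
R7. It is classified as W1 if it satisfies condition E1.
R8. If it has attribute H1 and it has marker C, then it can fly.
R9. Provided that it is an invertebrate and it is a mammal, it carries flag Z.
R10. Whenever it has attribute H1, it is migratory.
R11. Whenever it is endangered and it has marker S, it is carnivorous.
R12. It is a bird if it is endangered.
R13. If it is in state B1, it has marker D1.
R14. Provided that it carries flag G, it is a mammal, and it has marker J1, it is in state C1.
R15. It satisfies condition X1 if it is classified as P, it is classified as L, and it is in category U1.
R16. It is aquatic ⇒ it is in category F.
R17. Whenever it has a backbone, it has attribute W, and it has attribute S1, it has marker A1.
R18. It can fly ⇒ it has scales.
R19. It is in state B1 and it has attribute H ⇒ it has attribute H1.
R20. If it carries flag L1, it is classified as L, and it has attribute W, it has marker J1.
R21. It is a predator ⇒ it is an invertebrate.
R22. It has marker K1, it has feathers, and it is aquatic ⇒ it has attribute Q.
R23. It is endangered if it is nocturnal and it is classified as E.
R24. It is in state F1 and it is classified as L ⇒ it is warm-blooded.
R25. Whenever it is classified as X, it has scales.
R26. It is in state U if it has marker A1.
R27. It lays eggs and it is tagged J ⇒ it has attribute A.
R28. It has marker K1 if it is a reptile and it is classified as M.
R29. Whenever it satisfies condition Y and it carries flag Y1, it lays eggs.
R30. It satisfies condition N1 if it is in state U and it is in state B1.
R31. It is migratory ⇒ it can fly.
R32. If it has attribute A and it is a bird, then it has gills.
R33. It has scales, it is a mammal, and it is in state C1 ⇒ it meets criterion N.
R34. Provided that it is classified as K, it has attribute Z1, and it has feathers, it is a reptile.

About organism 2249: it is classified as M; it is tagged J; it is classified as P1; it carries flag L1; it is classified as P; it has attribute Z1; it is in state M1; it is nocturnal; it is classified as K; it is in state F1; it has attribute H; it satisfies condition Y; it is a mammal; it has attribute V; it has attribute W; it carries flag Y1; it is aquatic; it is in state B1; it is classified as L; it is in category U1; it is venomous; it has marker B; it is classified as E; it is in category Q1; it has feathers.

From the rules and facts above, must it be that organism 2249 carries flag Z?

Yes

By R6 (it is classified as P1): it carries flag G.
By R15 (it is classified as P, it is classified as L, it is in category U1): it satisfies condition X1.
By R19 (it is in state B1, it has attribute H): it has attribute H1.
By R20 (it carries flag L1, it is classified as L, it has attribute W): it has marker J1.
By R23 (it is nocturnal, it is classified as E): it is endangered.
By R24 (it is in state F1, it is classified as L): it is warm-blooded.
By R29 (it satisfies condition Y, it carries flag Y1): it lays eggs.
By R34 (it is classified as K, it has attribute Z1, it has feathers): it is a reptile.
By R5 (it satisfies condition X1, it has attribute V, it is warm-blooded): it has attribute S1.
By R10 (it has attribute H1): it is migratory.
By R12 (it is endangered): it is a bird.
By R14 (it carries flag G, it is a mammal, it has marker J1): it is in state C1.
By R27 (it lays eggs, it is tagged J): it has attribute A.
By R28 (it is a reptile, it is classified as M): it has marker K1.
By R31 (it is migratory): it can fly.
By R32 (it has attribute A, it is a bird): it has gills.
By R18 (it can fly): it has scales.
By R22 (it has marker K1, it has feathers, it is aquatic): it has attribute Q.
By R33 (it has scales, it is a mammal, it is in state C1): it meets criterion N.
By R3 (it has gills, it has attribute Q): it has a backbone.
By R17 (it has a backbone, it has attribute W, it has attribute S1): it has marker A1.
By R26 (it has marker A1): it is in state U.
By R30 (it is in state U, it is in state B1): it satisfies condition N1.
By R4 (it satisfies condition N1, it meets criterion N, it is a mammal): it is a predator.
By R21 (it is a predator): it is an invertebrate.
By R9 (it is an invertebrate, it is a mammal): it carries flag Z.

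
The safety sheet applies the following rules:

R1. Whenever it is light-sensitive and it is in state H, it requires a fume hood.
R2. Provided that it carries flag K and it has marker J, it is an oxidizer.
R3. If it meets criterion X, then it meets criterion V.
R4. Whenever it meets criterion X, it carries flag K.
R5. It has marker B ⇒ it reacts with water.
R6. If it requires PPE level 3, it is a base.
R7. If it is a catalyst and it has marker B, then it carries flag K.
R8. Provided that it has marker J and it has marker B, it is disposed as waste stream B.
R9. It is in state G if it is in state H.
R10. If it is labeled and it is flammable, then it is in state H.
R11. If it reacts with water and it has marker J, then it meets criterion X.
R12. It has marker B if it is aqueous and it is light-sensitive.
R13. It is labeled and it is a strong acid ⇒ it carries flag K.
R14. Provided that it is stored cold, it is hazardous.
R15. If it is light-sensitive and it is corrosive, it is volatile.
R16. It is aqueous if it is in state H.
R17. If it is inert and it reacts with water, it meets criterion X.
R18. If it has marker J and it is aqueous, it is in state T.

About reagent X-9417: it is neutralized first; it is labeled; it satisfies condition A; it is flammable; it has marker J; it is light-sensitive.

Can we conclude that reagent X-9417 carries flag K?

Yes

By R10 (it is labeled, it is flammable): it is in state H.
By R16 (it is in state H): it is aqueous.
By R12 (it is aqueous, it is light-sensitive): it has marker B.
By R5 (it has marker B): it reacts with water.
By R11 (it reacts with water, it has marker J): it meets criterion X.
By R4 (it meets criterion X): it carries flag K.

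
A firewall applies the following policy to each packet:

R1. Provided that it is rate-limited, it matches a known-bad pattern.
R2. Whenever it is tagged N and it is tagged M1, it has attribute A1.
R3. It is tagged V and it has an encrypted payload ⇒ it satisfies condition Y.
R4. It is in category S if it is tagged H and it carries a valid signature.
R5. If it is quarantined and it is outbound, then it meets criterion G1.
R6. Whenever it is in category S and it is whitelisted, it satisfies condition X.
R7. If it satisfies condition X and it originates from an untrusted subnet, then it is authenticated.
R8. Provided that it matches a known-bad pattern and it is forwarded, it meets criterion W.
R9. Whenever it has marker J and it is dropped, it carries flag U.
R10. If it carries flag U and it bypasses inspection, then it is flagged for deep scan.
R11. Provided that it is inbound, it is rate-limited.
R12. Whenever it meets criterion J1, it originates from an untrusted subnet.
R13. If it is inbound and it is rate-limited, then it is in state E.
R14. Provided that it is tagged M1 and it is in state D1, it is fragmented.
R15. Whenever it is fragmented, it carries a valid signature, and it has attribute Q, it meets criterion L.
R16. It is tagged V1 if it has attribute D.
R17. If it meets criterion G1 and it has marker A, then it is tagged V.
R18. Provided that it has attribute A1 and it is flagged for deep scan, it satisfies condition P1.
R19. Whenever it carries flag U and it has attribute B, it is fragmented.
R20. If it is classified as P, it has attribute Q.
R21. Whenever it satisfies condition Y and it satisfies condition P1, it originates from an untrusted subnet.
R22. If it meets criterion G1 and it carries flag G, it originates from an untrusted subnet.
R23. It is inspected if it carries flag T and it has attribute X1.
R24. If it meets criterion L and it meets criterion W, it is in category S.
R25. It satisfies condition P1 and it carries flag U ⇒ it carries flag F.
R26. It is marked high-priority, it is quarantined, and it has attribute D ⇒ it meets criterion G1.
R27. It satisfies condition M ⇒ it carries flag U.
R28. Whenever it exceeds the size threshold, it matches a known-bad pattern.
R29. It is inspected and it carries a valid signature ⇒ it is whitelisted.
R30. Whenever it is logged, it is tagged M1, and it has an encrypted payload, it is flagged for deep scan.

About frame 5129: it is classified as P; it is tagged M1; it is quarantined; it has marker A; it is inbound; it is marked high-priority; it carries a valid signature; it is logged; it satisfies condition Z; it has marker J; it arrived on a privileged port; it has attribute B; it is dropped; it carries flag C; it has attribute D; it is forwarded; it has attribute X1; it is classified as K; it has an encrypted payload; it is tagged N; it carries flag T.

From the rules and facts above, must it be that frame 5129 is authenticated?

By R2 (it is tagged N, it is tagged M1): it has attribute A1.
By R9 (it has marker J, it is dropped): it carries flag U.
By R11 (it is inbound): it is rate-limited.
By R19 (it carries flag U, it has attribute B): it is fragmented.
By R20 (it is classified as P): it has attribute Q.
By R23 (it carries flag T, it has attribute X1): it is inspected.
By R26 (it is marked high-priority, it is quarantined, it has attribute D): it meets criterion G1.
By R29 (it is inspected, it carries a valid signature): it is whitelisted.
By R30 (it is logged, it is tagged M1, it has an encrypted payload): it is flagged for deep scan.
By R1 (it is rate-limited): it matches a known-bad pattern.
By R8 (it matches a known-bad pattern, it is forwarded): it meets criterion W.
By R15 (it is fragmented, it carries a valid signature, it has attribute Q): it meets criterion L.
By R17 (it meets criterion G1, it has marker A): it is tagged V.
By R18 (it has attribute A1, it is flagged for deep scan): it satisfies condition P1.
By R24 (it meets criterion L, it meets criterion W): it is in category S.
By R3 (it is tagged V, it has an encrypted payload): it satisfies condition Y.
By R6 (it is in category S, it is whitelisted): it satisfies condition X.
By R21 (it satisfies condition Y, it satisfies condition P1): it originates from an untrusted subnet.
By R7 (it satisfies condition X, it originates from an untrusted subnet): it is authenticated.

Yes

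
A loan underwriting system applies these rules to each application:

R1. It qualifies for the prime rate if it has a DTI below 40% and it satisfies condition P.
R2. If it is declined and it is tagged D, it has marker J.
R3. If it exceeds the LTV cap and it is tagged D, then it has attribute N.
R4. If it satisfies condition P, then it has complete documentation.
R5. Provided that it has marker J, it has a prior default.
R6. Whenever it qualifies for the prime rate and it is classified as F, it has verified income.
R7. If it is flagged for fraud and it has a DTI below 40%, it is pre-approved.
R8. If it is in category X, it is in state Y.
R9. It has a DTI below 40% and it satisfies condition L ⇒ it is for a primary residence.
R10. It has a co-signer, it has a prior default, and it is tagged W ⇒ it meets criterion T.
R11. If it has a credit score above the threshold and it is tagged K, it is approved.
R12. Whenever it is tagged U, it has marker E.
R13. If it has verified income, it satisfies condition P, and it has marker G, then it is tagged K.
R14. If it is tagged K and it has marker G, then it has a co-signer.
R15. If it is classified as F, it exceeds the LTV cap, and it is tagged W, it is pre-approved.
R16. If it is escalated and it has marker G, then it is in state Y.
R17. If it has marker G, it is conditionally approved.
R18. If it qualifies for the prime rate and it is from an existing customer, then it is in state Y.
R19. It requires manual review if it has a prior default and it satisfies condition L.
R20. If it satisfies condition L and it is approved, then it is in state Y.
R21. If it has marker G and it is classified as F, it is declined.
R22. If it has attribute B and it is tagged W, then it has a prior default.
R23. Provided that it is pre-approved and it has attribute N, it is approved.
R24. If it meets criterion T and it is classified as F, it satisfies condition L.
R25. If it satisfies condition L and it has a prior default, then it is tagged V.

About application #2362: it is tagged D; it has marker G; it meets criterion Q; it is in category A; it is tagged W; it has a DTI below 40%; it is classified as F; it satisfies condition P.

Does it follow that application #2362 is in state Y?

Forward chaining from the given facts derives: qualifies for the prime rate, has complete documentation, has verified income, is tagged K, has a co-signer, is conditionally approved, is declined, has marker J, has a prior default, meets criterion T, satisfies condition L, is tagged V, is for a primary residence, requires manual review.
Rules concluding "it is in state Y": R8 needs "it is in category X"; R16 needs "it is escalated"; R18 needs "it is from an existing customer"; R20 needs "it is approved" — none of these are established.

No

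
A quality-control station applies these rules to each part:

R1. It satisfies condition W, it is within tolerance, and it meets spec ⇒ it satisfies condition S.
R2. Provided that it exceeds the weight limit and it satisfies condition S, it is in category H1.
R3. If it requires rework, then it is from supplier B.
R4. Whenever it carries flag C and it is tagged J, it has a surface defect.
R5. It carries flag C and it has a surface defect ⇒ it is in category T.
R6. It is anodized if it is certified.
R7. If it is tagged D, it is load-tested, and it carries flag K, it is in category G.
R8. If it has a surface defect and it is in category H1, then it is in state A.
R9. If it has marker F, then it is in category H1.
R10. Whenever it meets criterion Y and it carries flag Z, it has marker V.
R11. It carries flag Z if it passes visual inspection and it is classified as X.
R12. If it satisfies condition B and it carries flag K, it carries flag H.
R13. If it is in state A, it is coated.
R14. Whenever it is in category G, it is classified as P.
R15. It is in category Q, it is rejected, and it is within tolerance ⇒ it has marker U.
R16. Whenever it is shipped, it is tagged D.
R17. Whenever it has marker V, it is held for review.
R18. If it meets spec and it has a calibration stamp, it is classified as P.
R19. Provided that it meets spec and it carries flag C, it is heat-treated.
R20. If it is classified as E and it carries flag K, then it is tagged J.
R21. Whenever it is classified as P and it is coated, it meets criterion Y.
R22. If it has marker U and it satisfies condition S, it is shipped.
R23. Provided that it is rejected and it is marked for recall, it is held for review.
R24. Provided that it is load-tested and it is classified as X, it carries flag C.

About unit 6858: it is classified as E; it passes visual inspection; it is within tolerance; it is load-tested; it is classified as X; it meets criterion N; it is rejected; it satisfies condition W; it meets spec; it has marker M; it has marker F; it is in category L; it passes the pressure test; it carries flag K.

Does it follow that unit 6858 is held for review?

Forward chaining from the given facts derives: satisfies condition S, is in category H1, carries flag Z, is tagged J, carries flag C, has a surface defect, is in category T, is in state A, is coated, is heat-treated.
Rules concluding "it is held for review": R17 needs "it has marker V"; R23 needs "it is marked for recall" — none of these are established.

No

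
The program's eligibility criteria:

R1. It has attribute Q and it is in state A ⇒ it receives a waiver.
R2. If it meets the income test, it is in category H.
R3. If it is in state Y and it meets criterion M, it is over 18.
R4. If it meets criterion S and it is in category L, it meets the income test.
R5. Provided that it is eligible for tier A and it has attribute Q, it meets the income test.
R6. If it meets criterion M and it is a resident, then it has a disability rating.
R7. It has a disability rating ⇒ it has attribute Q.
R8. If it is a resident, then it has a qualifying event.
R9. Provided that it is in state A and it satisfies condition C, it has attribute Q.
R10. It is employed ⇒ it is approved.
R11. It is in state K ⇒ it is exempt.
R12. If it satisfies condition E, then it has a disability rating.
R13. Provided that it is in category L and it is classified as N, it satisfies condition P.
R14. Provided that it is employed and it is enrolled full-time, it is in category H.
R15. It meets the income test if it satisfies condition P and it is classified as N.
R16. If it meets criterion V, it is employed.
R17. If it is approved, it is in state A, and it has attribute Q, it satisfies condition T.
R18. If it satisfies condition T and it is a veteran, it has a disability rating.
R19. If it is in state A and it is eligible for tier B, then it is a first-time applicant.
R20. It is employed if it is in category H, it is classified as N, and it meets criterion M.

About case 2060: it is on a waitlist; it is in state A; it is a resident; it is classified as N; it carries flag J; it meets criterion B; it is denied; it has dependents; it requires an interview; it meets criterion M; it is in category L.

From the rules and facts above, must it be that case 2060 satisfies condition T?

Yes

By R6 (it meets criterion M, it is a resident): it has a disability rating.
By R7 (it has a disability rating): it has attribute Q.
By R13 (it is in category L, it is classified as N): it satisfies condition P.
By R15 (it satisfies condition P, it is classified as N): it meets the income test.
By R2 (it meets the income test): it is in category H.
By R20 (it is in category H, it is classified as N, it meets criterion M): it is employed.
By R10 (it is employed): it is approved.
By R17 (it is approved, it is in state A, it has attribute Q): it satisfies condition T.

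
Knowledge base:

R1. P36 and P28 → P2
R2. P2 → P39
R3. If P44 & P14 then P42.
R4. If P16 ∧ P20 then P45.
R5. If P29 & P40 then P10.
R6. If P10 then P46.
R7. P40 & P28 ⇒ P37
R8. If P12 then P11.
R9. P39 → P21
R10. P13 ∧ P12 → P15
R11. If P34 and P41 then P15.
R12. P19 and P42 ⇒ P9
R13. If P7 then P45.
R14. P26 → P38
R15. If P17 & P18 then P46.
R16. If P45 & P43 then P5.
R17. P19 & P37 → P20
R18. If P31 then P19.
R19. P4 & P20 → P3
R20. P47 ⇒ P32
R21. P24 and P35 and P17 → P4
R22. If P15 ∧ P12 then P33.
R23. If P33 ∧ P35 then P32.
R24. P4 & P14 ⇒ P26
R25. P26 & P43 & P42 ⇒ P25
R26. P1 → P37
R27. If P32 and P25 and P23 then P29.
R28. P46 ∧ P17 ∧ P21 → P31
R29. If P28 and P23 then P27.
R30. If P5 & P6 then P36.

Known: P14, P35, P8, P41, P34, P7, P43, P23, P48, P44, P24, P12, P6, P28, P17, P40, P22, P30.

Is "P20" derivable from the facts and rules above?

Yes

P42  (by R3: P44, P14)
P37  (by R7: P40, P28)
P15  (by R11: P34, P41)
P45  (by R13: P7)
P5  (by R16: P45, P43)
P4  (by R21: P24, P35, P17)
P33  (by R22: P15, P12)
P32  (by R23: P33, P35)
P26  (by R24: P4, P14)
P25  (by R25: P26, P43, P42)
P29  (by R27: P32, P25, P23)
P36  (by R30: P5, P6)
P2  (by R1: P36, P28)
P39  (by R2: P2)
P10  (by R5: P29, P40)
P46  (by R6: P10)
P21  (by R9: P39)
P31  (by R28: P46, P17, P21)
P19  (by R18: P31)
P20  (by R17: P19, P37)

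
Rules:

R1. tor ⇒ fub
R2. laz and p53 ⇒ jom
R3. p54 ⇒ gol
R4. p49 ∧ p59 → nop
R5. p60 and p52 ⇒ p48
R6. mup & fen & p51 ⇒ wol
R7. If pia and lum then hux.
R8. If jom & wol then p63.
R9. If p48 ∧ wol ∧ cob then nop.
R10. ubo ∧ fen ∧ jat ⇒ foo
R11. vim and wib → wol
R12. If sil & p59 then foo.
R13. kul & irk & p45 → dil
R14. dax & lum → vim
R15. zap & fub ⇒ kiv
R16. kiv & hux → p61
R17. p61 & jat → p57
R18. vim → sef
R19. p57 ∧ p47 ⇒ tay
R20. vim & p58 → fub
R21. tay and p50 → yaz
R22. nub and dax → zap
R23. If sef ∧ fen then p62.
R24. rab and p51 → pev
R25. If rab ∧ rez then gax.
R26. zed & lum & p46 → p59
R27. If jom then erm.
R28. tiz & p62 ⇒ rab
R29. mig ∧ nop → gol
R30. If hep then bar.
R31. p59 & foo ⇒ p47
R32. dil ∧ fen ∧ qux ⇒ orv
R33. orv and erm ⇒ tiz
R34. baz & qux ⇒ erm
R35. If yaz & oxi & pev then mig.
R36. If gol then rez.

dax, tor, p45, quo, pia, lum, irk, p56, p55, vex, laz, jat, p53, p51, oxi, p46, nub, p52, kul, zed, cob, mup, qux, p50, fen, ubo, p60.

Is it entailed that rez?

Yes

fub  (by R1: tor)
jom  (by R2: laz, p53)
p48  (by R5: p60, p52)
wol  (by R6: mup, fen, p51)
hux  (by R7: pia, lum)
nop  (by R9: p48, wol, cob)
foo  (by R10: ubo, fen, jat)
dil  (by R13: kul, irk, p45)
vim  (by R14: dax, lum)
sef  (by R18: vim)
zap  (by R22: nub, dax)
p62  (by R23: sef, fen)
p59  (by R26: zed, lum, p46)
erm  (by R27: jom)
p47  (by R31: p59, foo)
orv  (by R32: dil, fen, qux)
tiz  (by R33: orv, erm)
kiv  (by R15: zap, fub)
p61  (by R16: kiv, hux)
p57  (by R17: p61, jat)
tay  (by R19: p57, p47)
yaz  (by R21: tay, p50)
rab  (by R28: tiz, p62)
pev  (by R24: rab, p51)
mig  (by R35: yaz, oxi, pev)
gol  (by R29: mig, nop)
rez  (by R36: gol)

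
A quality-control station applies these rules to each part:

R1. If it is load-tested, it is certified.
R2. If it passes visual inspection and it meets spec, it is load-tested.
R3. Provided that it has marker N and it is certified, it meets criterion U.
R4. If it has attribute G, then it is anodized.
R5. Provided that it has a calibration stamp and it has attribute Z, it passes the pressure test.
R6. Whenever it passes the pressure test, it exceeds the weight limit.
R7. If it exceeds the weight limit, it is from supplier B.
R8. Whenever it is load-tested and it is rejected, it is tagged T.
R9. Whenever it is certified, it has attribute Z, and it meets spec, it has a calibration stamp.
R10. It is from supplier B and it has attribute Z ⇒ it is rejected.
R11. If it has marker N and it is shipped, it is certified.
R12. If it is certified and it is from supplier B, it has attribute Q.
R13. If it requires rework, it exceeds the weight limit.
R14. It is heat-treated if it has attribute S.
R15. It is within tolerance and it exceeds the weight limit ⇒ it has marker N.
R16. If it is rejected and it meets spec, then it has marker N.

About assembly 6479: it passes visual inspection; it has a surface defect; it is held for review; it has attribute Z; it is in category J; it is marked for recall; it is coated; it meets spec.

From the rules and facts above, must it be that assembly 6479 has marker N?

Yes

By R2 (it passes visual inspection, it meets spec): it is load-tested.
By R1 (it is load-tested): it is certified.
By R9 (it is certified, it has attribute Z, it meets spec): it has a calibration stamp.
By R5 (it has a calibration stamp, it has attribute Z): it passes the pressure test.
By R6 (it passes the pressure test): it exceeds the weight limit.
By R7 (it exceeds the weight limit): it is from supplier B.
By R10 (it is from supplier B, it has attribute Z): it is rejected.
By R16 (it is rejected, it meets spec): it has marker N.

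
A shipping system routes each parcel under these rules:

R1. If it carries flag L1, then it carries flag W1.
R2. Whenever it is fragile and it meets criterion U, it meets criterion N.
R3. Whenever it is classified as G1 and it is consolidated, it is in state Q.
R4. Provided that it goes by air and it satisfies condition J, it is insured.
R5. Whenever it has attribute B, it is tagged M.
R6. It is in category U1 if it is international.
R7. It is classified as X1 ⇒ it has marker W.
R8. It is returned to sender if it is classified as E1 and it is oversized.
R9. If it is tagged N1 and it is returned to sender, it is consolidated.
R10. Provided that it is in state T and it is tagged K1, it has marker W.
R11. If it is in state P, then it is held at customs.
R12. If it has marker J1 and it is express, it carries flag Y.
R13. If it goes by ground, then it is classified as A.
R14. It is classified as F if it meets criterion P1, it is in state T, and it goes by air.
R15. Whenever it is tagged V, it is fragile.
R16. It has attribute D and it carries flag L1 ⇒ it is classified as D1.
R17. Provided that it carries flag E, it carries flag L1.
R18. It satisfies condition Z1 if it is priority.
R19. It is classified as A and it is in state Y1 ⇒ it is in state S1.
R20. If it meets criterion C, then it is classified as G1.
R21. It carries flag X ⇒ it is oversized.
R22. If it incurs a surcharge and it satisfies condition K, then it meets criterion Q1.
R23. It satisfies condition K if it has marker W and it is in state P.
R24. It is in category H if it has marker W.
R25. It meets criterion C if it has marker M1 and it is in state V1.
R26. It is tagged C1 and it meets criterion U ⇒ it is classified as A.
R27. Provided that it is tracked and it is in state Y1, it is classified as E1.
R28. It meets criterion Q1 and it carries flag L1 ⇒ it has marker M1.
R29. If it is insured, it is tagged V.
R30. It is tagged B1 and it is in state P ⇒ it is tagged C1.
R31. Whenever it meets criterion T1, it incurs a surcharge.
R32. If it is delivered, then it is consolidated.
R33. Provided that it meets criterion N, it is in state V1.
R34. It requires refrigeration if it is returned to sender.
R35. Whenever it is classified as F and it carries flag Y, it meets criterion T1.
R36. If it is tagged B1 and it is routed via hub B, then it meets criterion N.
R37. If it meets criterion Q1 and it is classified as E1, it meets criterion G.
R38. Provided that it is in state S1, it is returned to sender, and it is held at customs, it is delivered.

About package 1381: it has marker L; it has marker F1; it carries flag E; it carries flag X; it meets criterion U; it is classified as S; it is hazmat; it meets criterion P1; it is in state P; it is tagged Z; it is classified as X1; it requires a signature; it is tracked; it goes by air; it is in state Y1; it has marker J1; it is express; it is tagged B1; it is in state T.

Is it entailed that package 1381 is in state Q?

No

Forward chaining from the given facts derives: has marker W, is held at customs, carries flag Y, is classified as F, carries flag L1, is oversized, satisfies condition K, is in category H, is classified as E1, is tagged C1, meets criterion T1, carries flag W1, is returned to sender, is classified as A, incurs a surcharge, requires refrigeration, is in state S1, meets criterion Q1, has marker M1, meets criterion G, is delivered, is consolidated.
The only rule concluding "it is in state Q" is R3, which needs "it is classified as G1"; that is never established.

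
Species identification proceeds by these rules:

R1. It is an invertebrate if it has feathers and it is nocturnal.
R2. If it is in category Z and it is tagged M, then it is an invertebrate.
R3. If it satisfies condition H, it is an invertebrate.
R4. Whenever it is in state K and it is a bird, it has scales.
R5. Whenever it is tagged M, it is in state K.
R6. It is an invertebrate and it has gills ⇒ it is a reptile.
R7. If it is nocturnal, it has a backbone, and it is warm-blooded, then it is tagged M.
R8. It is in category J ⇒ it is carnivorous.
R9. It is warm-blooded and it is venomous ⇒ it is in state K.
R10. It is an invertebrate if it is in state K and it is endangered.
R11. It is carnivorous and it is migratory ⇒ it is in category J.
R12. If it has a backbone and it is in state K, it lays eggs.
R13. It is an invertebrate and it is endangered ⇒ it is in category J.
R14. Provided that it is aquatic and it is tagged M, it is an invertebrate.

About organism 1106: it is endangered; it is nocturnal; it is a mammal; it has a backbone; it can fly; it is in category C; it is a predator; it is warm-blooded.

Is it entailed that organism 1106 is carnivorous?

Yes

By R7 (it is nocturnal, it has a backbone, it is warm-blooded): it is tagged M.
By R5 (it is tagged M): it is in state K.
By R10 (it is in state K, it is endangered): it is an invertebrate.
By R13 (it is an invertebrate, it is endangered): it is in category J.
By R8 (it is in category J): it is carnivorous.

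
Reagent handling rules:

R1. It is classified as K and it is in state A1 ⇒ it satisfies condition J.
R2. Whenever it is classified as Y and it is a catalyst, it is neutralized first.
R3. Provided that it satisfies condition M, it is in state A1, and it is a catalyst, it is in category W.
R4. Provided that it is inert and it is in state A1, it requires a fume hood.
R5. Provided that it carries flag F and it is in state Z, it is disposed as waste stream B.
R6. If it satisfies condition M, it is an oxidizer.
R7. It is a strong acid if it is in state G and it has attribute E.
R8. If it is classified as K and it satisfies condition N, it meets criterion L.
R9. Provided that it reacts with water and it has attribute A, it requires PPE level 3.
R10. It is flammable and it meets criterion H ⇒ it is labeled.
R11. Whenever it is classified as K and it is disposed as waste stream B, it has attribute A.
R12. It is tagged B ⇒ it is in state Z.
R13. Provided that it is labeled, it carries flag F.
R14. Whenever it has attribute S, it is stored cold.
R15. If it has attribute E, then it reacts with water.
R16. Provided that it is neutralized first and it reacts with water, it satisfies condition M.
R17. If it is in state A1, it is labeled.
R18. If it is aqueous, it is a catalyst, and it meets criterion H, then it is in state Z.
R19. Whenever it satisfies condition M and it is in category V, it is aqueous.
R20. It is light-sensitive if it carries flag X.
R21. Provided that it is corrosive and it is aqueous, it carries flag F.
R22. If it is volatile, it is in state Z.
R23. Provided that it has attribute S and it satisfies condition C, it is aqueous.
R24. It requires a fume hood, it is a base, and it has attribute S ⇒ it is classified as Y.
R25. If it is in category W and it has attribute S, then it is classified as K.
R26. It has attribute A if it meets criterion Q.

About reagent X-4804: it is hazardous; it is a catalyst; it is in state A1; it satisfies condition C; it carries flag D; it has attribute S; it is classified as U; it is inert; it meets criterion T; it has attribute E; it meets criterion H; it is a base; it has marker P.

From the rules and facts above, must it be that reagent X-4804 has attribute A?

Yes

By R4 (it is inert, it is in state A1): it requires a fume hood.
By R15 (it has attribute E): it reacts with water.
By R17 (it is in state A1): it is labeled.
By R23 (it has attribute S, it satisfies condition C): it is aqueous.
By R24 (it requires a fume hood, it is a base, it has attribute S): it is classified as Y.
By R2 (it is classified as Y, it is a catalyst): it is neutralized first.
By R13 (it is labeled): it carries flag F.
By R16 (it is neutralized first, it reacts with water): it satisfies condition M.
By R18 (it is aqueous, it is a catalyst, it meets criterion H): it is in state Z.
By R3 (it satisfies condition M, it is in state A1, it is a catalyst): it is in category W.
By R5 (it carries flag F, it is in state Z): it is disposed as waste stream B.
By R25 (it is in category W, it has attribute S): it is classified as K.
By R11 (it is classified as K, it is disposed as waste stream B): it has attribute A.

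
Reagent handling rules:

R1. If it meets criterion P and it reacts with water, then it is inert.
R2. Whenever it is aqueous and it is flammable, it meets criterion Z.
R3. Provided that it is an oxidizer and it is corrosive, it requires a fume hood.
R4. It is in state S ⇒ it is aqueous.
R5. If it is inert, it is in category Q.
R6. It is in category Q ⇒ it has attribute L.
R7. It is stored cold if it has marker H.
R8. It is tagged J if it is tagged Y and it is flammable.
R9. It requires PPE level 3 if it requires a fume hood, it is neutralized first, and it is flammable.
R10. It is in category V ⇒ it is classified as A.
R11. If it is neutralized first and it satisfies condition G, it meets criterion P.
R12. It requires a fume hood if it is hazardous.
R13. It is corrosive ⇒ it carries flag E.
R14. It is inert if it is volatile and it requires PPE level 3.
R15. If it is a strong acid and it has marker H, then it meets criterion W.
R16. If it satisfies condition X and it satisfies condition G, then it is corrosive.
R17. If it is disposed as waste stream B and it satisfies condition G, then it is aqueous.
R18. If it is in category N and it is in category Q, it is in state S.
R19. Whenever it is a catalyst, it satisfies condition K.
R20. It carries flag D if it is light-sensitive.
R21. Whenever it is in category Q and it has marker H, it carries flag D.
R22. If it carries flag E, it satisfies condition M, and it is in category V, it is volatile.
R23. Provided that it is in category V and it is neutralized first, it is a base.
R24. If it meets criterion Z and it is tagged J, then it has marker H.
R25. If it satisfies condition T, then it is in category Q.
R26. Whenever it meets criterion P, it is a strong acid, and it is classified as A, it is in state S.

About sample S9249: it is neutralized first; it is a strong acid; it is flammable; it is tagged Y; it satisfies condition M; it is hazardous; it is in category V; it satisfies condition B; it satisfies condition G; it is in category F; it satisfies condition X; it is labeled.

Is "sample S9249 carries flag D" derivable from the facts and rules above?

Yes

By R8 (it is tagged Y, it is flammable): it is tagged J.
By R10 (it is in category V): it is classified as A.
By R11 (it is neutralized first, it satisfies condition G): it meets criterion P.
By R12 (it is hazardous): it requires a fume hood.
By R16 (it satisfies condition X, it satisfies condition G): it is corrosive.
By R26 (it meets criterion P, it is a strong acid, it is classified as A): it is in state S.
By R4 (it is in state S): it is aqueous.
By R9 (it requires a fume hood, it is neutralized first, it is flammable): it requires PPE level 3.
By R13 (it is corrosive): it carries flag E.
By R22 (it carries flag E, it satisfies condition M, it is in category V): it is volatile.
By R2 (it is aqueous, it is flammable): it meets criterion Z.
By R14 (it is volatile, it requires PPE level 3): it is inert.
By R24 (it meets criterion Z, it is tagged J): it has marker H.
By R5 (it is inert): it is in category Q.
By R21 (it is in category Q, it has marker H): it carries flag D.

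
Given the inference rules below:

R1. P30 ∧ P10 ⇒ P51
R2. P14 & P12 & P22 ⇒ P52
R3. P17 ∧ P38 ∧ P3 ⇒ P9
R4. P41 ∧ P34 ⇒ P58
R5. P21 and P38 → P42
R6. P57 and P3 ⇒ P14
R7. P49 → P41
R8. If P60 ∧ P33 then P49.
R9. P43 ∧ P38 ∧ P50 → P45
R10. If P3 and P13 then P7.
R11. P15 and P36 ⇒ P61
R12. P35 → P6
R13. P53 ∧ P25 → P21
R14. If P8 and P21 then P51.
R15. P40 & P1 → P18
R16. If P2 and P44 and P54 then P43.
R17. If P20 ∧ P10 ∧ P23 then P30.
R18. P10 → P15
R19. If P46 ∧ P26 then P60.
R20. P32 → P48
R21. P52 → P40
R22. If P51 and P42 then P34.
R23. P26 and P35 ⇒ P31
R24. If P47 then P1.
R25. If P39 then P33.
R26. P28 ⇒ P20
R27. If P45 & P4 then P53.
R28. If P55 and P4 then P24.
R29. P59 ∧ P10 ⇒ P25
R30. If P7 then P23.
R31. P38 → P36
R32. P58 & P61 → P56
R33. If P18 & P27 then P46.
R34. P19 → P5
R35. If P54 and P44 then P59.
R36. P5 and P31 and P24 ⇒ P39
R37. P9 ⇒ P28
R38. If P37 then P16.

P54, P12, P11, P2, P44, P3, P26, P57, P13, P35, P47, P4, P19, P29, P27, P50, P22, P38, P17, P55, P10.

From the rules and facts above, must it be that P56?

P9  (by R3: P17, P38, P3)
P14  (by R6: P57, P3)
P7  (by R10: P3, P13)
P43  (by R16: P2, P44, P54)
P15  (by R18: P10)
P31  (by R23: P26, P35)
P1  (by R24: P47)
P24  (by R28: P55, P4)
P23  (by R30: P7)
P36  (by R31: P38)
P5  (by R34: P19)
P59  (by R35: P54, P44)
P39  (by R36: P5, P31, P24)
P28  (by R37: P9)
P52  (by R2: P14, P12, P22)
P45  (by R9: P43, P38, P50)
P61  (by R11: P15, P36)
P40  (by R21: P52)
P33  (by R25: P39)
P20  (by R26: P28)
P53  (by R27: P45, P4)
P25  (by R29: P59, P10)
P21  (by R13: P53, P25)
P18  (by R15: P40, P1)
P30  (by R17: P20, P10, P23)
P46  (by R33: P18, P27)
P51  (by R1: P30, P10)
P42  (by R5: P21, P38)
P60  (by R19: P46, P26)
P34  (by R22: P51, P42)
P49  (by R8: P60, P33)
P41  (by R7: P49)
P58  (by R4: P41, P34)
P56  (by R32: P58, P61)

Yes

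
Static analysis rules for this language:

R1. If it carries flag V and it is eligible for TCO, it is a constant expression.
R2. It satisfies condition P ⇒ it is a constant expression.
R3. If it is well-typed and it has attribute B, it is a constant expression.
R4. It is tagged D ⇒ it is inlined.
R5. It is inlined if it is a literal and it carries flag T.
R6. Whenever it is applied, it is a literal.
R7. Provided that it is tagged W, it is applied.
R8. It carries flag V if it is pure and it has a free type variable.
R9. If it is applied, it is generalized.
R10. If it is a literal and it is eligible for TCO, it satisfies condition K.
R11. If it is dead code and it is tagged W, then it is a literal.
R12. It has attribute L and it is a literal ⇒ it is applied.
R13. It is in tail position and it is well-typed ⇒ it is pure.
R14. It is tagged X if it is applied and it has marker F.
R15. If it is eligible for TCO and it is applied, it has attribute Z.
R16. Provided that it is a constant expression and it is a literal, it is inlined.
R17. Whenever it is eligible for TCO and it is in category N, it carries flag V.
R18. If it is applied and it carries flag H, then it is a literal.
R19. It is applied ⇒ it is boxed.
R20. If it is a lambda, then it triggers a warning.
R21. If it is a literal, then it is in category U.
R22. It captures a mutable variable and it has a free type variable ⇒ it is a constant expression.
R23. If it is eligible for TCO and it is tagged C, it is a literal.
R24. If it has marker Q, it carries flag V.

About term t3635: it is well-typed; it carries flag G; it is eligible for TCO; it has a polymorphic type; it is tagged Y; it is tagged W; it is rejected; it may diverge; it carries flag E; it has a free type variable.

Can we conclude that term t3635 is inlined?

No

Forward chaining from the given facts derives: is applied, is generalized, has attribute Z, is boxed, is a literal, satisfies condition K, is in category U.
Rules concluding "it is inlined": R4 needs "it is tagged D"; R5 needs "it carries flag T"; R16 needs "it is a constant expression" — none of these are established.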